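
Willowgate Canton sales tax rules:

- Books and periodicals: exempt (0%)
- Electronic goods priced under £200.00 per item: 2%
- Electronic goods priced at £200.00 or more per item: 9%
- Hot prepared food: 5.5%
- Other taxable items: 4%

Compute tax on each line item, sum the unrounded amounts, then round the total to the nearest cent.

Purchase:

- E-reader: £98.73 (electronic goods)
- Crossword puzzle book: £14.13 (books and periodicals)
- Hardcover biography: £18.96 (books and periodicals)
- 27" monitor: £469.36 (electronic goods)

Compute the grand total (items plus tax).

£645.40

E-reader £98.73: electronic goods, under £200.00 → 2% → £1.9746
Crossword puzzle book £14.13: books and periodicals → 0% → £0.00
Hardcover biography £18.96: books and periodicals → 0% → £0.00
27" monitor £469.36: electronic goods, £200.00 or more → 9% → £42.2424
Subtotal = £601.18; unrounded tax = £44.217 → £44.22; total due = £645.40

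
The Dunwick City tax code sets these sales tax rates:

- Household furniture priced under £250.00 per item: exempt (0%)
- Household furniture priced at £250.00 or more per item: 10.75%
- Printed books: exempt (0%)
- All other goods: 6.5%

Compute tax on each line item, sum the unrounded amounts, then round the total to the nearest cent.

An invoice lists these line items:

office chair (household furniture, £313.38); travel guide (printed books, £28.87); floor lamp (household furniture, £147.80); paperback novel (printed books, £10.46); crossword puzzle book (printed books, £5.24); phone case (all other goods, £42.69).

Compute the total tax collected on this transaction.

£36.46

Office chair £313.38: household furniture, £250.00 or more → 10.75% → £33.68835
Travel guide £28.87: printed books → 0% → £0.00
Floor lamp £147.80: household furniture, under £250.00 → 0% → £0.00
Paperback novel £10.46: printed books → 0% → £0.00
Crossword puzzle book £5.24: printed books → 0% → £0.00
Phone case £42.69: all other goods → 6.5% → £2.77485
Unrounded tax sum = £36.4632 → £36.46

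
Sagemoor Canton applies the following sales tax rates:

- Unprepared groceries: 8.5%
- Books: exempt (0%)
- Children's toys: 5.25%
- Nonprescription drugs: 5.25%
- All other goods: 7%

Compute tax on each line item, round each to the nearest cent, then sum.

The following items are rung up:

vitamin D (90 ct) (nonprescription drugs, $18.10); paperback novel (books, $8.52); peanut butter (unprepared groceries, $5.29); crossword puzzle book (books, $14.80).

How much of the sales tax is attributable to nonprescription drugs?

Vitamin D (90 ct) $18.10: nonprescription drugs → 5.25% → $0.95
Tax on nonprescription drugs = $0.95

$0.95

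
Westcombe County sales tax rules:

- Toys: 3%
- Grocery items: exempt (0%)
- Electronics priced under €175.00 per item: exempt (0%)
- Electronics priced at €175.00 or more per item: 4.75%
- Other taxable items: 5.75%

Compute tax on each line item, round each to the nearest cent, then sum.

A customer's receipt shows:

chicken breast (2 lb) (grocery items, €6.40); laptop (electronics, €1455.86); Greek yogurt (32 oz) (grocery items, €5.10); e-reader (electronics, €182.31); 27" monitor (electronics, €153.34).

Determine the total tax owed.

Chicken breast (2 lb) €6.40: grocery items → 0% → €0.00
Laptop €1455.86: electronics, €175.00 or more → 4.75% → €69.15
Greek yogurt (32 oz) €5.10: grocery items → 0% → €0.00
E-reader €182.31: electronics, €175.00 or more → 4.75% → €8.66
27" monitor €153.34: electronics, under €175.00 → 0% → €0.00
Total tax = €69.15 + €8.66 = €77.81

€77.81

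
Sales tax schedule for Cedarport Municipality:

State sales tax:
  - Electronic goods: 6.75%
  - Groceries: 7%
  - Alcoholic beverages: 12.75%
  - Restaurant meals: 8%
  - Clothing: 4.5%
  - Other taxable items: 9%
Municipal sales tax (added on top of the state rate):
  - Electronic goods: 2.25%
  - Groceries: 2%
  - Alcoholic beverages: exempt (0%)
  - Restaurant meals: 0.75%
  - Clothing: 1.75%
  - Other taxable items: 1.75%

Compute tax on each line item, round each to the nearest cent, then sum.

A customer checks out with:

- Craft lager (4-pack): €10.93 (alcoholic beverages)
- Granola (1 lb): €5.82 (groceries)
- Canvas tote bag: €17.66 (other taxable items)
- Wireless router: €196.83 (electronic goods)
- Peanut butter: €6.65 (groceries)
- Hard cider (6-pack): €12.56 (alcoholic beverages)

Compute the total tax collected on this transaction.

€23.72

Craft lager (4-pack) €10.93: alcoholic beverages → 12.75% + 0% municipal = 12.75% → €1.39
Granola (1 lb) €5.82: groceries → 7% + 2% municipal = 9% → €0.52
Canvas tote bag €17.66: other taxable items → 9% + 1.75% municipal = 10.75% → €1.90
Wireless router €196.83: electronic goods → 6.75% + 2.25% municipal = 9% → €17.71
Peanut butter €6.65: groceries → 7% + 2% municipal = 9% → €0.60
Hard cider (6-pack) €12.56: alcoholic beverages → 12.75% + 0% municipal = 12.75% → €1.60
Total tax = €1.39 + €0.52 + €1.90 + €17.71 + €0.60 + €1.60 = €23.72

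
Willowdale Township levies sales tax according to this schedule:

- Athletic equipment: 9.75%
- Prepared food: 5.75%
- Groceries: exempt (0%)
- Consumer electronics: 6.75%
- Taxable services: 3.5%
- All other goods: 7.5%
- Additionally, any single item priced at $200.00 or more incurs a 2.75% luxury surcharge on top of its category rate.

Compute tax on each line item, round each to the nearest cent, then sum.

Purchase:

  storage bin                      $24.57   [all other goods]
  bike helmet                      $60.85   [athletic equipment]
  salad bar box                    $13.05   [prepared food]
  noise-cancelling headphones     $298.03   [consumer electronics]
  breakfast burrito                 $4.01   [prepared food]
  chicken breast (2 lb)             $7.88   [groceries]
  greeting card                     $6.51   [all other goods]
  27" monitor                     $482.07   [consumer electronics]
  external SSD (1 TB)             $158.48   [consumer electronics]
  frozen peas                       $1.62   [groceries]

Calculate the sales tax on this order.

$94.05

Storage bin $24.57: all other goods → 7.5% → $1.84
Bike helmet $60.85: athletic equipment → 9.75% → $5.93
Salad bar box $13.05: prepared food → 5.75% → $0.75
Noise-cancelling headphones $298.03: consumer electronics → 6.75% + 2.75% surcharge = 9.5% → $28.31
Breakfast burrito $4.01: prepared food → 5.75% → $0.23
Chicken breast (2 lb) $7.88: groceries → 0% → $0.00
Greeting card $6.51: all other goods → 7.5% → $0.49
27" monitor $482.07: consumer electronics → 6.75% + 2.75% surcharge = 9.5% → $45.80
External SSD (1 TB) $158.48: consumer electronics → 6.75% → $10.70
Frozen peas $1.62: groceries → 0% → $0.00
Total tax = $1.84 + $5.93 + $0.75 + $28.31 + $0.23 + $0.49 + $45.80 + $10.70 = $94.05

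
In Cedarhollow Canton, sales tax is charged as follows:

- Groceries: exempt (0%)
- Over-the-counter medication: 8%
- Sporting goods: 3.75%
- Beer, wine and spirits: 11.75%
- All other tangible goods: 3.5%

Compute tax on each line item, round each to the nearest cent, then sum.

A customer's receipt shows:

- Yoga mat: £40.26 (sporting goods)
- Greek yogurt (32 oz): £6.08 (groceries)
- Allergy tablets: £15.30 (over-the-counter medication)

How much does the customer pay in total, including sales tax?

£64.37

Yoga mat £40.26: sporting goods → 3.75% → £1.51
Greek yogurt (32 oz) £6.08: groceries → 0% → £0.00
Allergy tablets £15.30: over-the-counter medication → 8% → £1.22
Subtotal = £61.64; tax = £2.73; total due = £64.37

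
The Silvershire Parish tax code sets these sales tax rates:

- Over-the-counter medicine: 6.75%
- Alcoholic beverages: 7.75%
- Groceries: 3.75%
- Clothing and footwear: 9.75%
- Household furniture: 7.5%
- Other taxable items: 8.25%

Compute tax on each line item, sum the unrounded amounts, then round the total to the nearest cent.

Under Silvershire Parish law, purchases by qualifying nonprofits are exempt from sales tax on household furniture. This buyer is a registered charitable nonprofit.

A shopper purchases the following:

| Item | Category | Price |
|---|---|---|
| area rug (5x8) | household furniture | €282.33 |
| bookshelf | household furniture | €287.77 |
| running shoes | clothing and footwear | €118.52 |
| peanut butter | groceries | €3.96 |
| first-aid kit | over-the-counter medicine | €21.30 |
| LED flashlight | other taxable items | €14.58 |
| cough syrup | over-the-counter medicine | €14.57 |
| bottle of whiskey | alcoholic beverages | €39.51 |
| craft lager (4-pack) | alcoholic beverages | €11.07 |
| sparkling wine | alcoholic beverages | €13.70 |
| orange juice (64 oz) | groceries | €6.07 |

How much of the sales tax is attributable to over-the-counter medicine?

€2.42

First-aid kit €21.30: over-the-counter medicine → 6.75% → €1.43775
Cough syrup €14.57: over-the-counter medicine → 6.75% → €0.983475
Tax on over-the-counter medicine: unrounded sum = €2.421225 → €2.42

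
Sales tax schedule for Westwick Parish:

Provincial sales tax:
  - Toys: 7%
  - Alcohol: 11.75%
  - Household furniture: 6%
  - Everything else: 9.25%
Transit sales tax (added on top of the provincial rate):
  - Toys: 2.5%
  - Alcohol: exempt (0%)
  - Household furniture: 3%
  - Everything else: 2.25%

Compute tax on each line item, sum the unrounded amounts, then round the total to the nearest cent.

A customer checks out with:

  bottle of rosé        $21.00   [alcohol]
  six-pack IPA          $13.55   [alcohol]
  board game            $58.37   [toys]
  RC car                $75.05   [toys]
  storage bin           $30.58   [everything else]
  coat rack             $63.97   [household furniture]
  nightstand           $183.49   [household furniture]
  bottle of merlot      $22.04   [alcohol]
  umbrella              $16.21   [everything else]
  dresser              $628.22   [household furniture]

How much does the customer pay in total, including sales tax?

$1216.00

Bottle of rosé $21.00: alcohol → 11.75% + 0% transit = 11.75% → $2.4675
Six-pack IPA $13.55: alcohol → 11.75% + 0% transit = 11.75% → $1.592125
Board game $58.37: toys → 7% + 2.5% transit = 9.5% → $5.54515
RC car $75.05: toys → 7% + 2.5% transit = 9.5% → $7.12975
Storage bin $30.58: everything else → 9.25% + 2.25% transit = 11.5% → $3.5167
Coat rack $63.97: household furniture → 6% + 3% transit = 9% → $5.7573
Nightstand $183.49: household furniture → 6% + 3% transit = 9% → $16.5141
Bottle of merlot $22.04: alcohol → 11.75% + 0% transit = 11.75% → $2.5897
Umbrella $16.21: everything else → 9.25% + 2.25% transit = 11.5% → $1.86415
Dresser $628.22: household furniture → 6% + 3% transit = 9% → $56.5398
Subtotal = $1112.48; unrounded tax = $103.516275 → $103.52; total due = $1216.00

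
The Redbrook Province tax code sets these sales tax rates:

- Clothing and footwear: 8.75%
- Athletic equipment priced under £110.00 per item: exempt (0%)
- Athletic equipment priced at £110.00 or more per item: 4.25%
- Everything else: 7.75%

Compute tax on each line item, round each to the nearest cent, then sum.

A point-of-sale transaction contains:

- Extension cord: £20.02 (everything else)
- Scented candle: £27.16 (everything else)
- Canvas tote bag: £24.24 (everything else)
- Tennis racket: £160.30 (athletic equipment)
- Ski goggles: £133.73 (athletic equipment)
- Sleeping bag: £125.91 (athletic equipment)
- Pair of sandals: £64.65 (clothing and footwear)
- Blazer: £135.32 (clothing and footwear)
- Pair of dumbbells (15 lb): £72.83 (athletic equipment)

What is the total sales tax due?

£40.87

Extension cord £20.02: everything else → 7.75% → £1.55
Scented candle £27.16: everything else → 7.75% → £2.10
Canvas tote bag £24.24: everything else → 7.75% → £1.88
Tennis racket £160.30: athletic equipment, £110.00 or more → 4.25% → £6.81
Ski goggles £133.73: athletic equipment, £110.00 or more → 4.25% → £5.68
Sleeping bag £125.91: athletic equipment, £110.00 or more → 4.25% → £5.35
Pair of sandals £64.65: clothing and footwear → 8.75% → £5.66
Blazer £135.32: clothing and footwear → 8.75% → £11.84
Pair of dumbbells (15 lb) £72.83: athletic equipment, under £110.00 → 0% → £0.00
Total tax = £1.55 + £2.10 + £1.88 + £6.81 + £5.68 + £5.35 + £5.66 + £11.84 = £40.87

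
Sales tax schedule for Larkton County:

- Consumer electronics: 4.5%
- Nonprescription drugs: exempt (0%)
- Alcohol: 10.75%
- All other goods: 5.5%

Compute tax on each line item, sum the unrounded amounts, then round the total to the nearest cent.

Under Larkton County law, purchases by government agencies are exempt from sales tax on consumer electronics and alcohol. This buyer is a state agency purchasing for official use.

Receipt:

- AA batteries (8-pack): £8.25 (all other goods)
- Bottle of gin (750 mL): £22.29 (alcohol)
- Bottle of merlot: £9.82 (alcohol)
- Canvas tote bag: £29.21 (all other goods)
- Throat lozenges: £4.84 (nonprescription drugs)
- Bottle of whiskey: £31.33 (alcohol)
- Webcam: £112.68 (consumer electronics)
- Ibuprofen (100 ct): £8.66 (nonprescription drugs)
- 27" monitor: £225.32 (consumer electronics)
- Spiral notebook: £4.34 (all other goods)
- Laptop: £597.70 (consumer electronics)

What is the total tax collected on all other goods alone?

£2.30

AA batteries (8-pack) £8.25: all other goods → 5.5% → £0.45375
Canvas tote bag £29.21: all other goods → 5.5% → £1.60655
Spiral notebook £4.34: all other goods → 5.5% → £0.2387
Tax on all other goods: unrounded sum = £2.299 → £2.30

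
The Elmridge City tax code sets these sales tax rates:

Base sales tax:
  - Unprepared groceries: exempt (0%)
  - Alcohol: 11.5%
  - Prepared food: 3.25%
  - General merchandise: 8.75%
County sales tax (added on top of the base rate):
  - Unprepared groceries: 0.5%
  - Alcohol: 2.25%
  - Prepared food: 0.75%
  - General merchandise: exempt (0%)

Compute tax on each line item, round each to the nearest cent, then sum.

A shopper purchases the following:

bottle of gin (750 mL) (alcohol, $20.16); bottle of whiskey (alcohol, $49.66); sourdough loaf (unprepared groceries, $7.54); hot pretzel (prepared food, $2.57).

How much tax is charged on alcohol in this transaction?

Bottle of gin (750 mL) $20.16: alcohol → 11.5% + 2.25% county = 13.75% → $2.77
Bottle of whiskey $49.66: alcohol → 11.5% + 2.25% county = 13.75% → $6.83
Tax on alcohol = $2.77 + $6.83 = $9.60

$9.60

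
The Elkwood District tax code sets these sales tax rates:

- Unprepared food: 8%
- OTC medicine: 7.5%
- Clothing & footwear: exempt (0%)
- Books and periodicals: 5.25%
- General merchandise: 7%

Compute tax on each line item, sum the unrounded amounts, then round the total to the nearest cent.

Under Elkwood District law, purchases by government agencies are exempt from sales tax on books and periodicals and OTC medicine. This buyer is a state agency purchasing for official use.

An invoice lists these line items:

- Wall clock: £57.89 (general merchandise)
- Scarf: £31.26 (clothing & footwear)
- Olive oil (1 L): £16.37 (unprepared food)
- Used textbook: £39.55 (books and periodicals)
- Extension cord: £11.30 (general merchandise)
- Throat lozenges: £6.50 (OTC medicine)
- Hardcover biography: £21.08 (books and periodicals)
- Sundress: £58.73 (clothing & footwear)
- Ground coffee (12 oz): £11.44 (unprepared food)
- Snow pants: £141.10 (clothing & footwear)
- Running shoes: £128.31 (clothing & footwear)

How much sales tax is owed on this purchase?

£7.07

Wall clock £57.89: general merchandise → 7% → £4.0523
Scarf £31.26: clothing & footwear → 0% → £0.00
Olive oil (1 L) £16.37: unprepared food → 8% → £1.3096
Used textbook £39.55: books and periodicals, buyer-exempt → 0% → £0.00
Extension cord £11.30: general merchandise → 7% → £0.791
Throat lozenges £6.50: OTC medicine, buyer-exempt → 0% → £0.00
Hardcover biography £21.08: books and periodicals, buyer-exempt → 0% → £0.00
Sundress £58.73: clothing & footwear → 0% → £0.00
Ground coffee (12 oz) £11.44: unprepared food → 8% → £0.9152
Snow pants £141.10: clothing & footwear → 0% → £0.00
Running shoes £128.31: clothing & footwear → 0% → £0.00
Unrounded tax sum = £7.0681 → £7.07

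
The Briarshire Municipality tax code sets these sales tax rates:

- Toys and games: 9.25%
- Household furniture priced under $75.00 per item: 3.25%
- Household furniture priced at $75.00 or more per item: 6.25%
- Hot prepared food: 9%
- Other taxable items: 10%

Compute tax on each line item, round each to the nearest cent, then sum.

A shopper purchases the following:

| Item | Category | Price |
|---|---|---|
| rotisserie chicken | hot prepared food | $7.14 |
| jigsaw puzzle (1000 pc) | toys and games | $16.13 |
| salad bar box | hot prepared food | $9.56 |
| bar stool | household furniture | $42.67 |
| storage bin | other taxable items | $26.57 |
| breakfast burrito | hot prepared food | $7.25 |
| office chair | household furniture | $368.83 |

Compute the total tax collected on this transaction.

$30.74

Rotisserie chicken $7.14: hot prepared food → 9% → $0.64
Jigsaw puzzle (1000 pc) $16.13: toys and games → 9.25% → $1.49
Salad bar box $9.56: hot prepared food → 9% → $0.86
Bar stool $42.67: household furniture, under $75.00 → 3.25% → $1.39
Storage bin $26.57: other taxable items → 10% → $2.66
Breakfast burrito $7.25: hot prepared food → 9% → $0.65
Office chair $368.83: household furniture, $75.00 or more → 6.25% → $23.05
Total tax = $0.64 + $1.49 + $0.86 + $1.39 + $2.66 + $0.65 + $23.05 = $30.74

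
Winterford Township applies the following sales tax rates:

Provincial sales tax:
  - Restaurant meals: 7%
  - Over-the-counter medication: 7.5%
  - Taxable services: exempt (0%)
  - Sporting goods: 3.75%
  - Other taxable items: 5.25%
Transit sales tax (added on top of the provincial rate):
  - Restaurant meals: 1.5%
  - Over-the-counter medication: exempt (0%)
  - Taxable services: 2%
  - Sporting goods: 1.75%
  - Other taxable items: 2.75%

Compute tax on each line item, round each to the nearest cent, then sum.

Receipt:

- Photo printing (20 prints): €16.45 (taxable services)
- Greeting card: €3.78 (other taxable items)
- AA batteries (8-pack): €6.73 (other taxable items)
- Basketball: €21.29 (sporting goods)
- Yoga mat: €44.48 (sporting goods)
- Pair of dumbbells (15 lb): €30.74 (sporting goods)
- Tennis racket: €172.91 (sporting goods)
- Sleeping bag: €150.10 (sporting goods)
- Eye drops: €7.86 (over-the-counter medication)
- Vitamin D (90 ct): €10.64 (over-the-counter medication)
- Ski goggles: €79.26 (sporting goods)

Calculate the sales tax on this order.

Photo printing (20 prints) €16.45: taxable services → 0% + 2% transit = 2% → €0.33
Greeting card €3.78: other taxable items → 5.25% + 2.75% transit = 8% → €0.30
AA batteries (8-pack) €6.73: other taxable items → 5.25% + 2.75% transit = 8% → €0.54
Basketball €21.29: sporting goods → 3.75% + 1.75% transit = 5.5% → €1.17
Yoga mat €44.48: sporting goods → 3.75% + 1.75% transit = 5.5% → €2.45
Pair of dumbbells (15 lb) €30.74: sporting goods → 3.75% + 1.75% transit = 5.5% → €1.69
Tennis racket €172.91: sporting goods → 3.75% + 1.75% transit = 5.5% → €9.51
Sleeping bag €150.10: sporting goods → 3.75% + 1.75% transit = 5.5% → €8.26
Eye drops €7.86: over-the-counter medication → 7.5% + 0% transit = 7.5% → €0.59
Vitamin D (90 ct) €10.64: over-the-counter medication → 7.5% + 0% transit = 7.5% → €0.80
Ski goggles €79.26: sporting goods → 3.75% + 1.75% transit = 5.5% → €4.36
Total tax = €0.33 + €0.30 + €0.54 + €1.17 + €2.45 + €1.69 + €9.51 + €8.26 + €0.59 + €0.80 + €4.36 = €30.00

€30.00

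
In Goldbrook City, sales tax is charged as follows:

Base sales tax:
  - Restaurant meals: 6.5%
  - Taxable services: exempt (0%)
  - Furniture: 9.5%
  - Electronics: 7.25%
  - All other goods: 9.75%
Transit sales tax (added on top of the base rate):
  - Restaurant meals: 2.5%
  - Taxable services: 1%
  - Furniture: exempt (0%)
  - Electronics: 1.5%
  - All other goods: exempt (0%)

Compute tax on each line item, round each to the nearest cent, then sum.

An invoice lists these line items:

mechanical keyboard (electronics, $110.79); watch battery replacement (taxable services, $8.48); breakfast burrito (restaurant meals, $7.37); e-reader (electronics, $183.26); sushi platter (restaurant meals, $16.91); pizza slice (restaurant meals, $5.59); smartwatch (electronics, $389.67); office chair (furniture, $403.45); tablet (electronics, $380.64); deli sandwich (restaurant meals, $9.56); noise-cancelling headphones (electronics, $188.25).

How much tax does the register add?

$151.56

Mechanical keyboard $110.79: electronics → 7.25% + 1.5% transit = 8.75% → $9.69
Watch battery replacement $8.48: taxable services → 0% + 1% transit = 1% → $0.08
Breakfast burrito $7.37: restaurant meals → 6.5% + 2.5% transit = 9% → $0.66
E-reader $183.26: electronics → 7.25% + 1.5% transit = 8.75% → $16.04
Sushi platter $16.91: restaurant meals → 6.5% + 2.5% transit = 9% → $1.52
Pizza slice $5.59: restaurant meals → 6.5% + 2.5% transit = 9% → $0.50
Smartwatch $389.67: electronics → 7.25% + 1.5% transit = 8.75% → $34.10
Office chair $403.45: furniture → 9.5% + 0% transit = 9.5% → $38.33
Tablet $380.64: electronics → 7.25% + 1.5% transit = 8.75% → $33.31
Deli sandwich $9.56: restaurant meals → 6.5% + 2.5% transit = 9% → $0.86
Noise-cancelling headphones $188.25: electronics → 7.25% + 1.5% transit = 8.75% → $16.47
Total tax = $9.69 + $0.08 + $0.66 + $16.04 + $1.52 + $0.50 + $34.10 + $38.33 + $33.31 + $0.86 + $16.47 = $151.56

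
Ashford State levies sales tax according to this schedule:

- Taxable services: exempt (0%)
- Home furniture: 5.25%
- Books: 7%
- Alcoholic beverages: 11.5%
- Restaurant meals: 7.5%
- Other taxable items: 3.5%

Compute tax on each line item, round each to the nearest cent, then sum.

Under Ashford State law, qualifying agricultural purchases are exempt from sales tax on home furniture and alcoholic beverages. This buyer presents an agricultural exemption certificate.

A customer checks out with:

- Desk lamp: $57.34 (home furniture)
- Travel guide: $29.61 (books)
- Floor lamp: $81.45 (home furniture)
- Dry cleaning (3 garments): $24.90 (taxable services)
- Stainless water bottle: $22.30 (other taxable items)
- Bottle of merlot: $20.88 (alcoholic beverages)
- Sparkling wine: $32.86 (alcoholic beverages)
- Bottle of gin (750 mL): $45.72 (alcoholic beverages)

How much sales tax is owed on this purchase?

$2.85

Desk lamp $57.34: home furniture, buyer-exempt → 0% → $0.00
Travel guide $29.61: books → 7% → $2.07
Floor lamp $81.45: home furniture, buyer-exempt → 0% → $0.00
Dry cleaning (3 garments) $24.90: taxable services → 0% → $0.00
Stainless water bottle $22.30: other taxable items → 3.5% → $0.78
Bottle of merlot $20.88: alcoholic beverages, buyer-exempt → 0% → $0.00
Sparkling wine $32.86: alcoholic beverages, buyer-exempt → 0% → $0.00
Bottle of gin (750 mL) $45.72: alcoholic beverages, buyer-exempt → 0% → $0.00
Total tax = $2.07 + $0.78 = $2.85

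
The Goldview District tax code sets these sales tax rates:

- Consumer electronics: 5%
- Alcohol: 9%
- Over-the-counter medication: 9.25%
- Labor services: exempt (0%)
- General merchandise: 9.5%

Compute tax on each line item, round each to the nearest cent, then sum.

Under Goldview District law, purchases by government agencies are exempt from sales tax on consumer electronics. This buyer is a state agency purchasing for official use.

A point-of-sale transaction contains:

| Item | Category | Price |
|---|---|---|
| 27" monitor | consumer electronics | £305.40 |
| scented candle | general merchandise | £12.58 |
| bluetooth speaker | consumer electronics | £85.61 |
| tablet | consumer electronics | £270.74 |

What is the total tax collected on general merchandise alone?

Scented candle £12.58: general merchandise → 9.5% → £1.20
Tax on general merchandise = £1.20

£1.20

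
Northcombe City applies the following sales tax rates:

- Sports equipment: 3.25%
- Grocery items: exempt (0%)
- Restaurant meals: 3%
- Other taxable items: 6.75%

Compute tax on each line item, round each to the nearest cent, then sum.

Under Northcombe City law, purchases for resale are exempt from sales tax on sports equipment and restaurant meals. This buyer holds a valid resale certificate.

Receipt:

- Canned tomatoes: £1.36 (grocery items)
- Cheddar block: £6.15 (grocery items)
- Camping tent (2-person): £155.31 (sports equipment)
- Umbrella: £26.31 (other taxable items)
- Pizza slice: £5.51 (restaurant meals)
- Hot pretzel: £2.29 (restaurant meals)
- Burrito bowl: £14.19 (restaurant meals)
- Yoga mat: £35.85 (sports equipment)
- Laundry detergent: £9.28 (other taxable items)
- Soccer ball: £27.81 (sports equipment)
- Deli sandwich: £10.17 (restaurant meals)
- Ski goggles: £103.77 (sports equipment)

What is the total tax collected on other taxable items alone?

£2.41

Umbrella £26.31: other taxable items → 6.75% → £1.78
Laundry detergent £9.28: other taxable items → 6.75% → £0.63
Tax on other taxable items = £1.78 + £0.63 = £2.41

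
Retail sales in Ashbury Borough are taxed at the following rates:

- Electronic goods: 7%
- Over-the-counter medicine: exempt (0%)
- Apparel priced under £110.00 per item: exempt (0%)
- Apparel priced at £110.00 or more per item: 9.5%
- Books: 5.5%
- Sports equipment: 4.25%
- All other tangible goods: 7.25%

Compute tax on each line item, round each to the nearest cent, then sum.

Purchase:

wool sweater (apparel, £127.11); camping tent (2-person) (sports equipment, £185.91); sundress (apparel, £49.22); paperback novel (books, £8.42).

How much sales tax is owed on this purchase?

Wool sweater £127.11: apparel, £110.00 or more → 9.5% → £12.08
Camping tent (2-person) £185.91: sports equipment → 4.25% → £7.90
Sundress £49.22: apparel, under £110.00 → 0% → £0.00
Paperback novel £8.42: books → 5.5% → £0.46
Total tax = £12.08 + £7.90 + £0.46 = £20.44

£20.44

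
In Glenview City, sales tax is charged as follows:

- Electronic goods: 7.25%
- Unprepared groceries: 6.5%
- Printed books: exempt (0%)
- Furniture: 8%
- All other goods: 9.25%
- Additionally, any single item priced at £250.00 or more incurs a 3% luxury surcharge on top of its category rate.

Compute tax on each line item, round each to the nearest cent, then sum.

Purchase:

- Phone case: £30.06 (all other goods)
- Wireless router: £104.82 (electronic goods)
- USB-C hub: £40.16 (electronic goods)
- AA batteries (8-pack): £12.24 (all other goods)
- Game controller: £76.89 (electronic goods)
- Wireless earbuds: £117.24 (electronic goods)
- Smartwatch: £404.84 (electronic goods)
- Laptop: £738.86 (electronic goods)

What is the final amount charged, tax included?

Phone case £30.06: all other goods → 9.25% → £2.78
Wireless router £104.82: electronic goods → 7.25% → £7.60
USB-C hub £40.16: electronic goods → 7.25% → £2.91
AA batteries (8-pack) £12.24: all other goods → 9.25% → £1.13
Game controller £76.89: electronic goods → 7.25% → £5.57
Wireless earbuds £117.24: electronic goods → 7.25% → £8.50
Smartwatch £404.84: electronic goods → 7.25% + 3% surcharge = 10.25% → £41.50
Laptop £738.86: electronic goods → 7.25% + 3% surcharge = 10.25% → £75.73
Subtotal = £1525.11; tax = £145.72; total due = £1670.83

£1670.83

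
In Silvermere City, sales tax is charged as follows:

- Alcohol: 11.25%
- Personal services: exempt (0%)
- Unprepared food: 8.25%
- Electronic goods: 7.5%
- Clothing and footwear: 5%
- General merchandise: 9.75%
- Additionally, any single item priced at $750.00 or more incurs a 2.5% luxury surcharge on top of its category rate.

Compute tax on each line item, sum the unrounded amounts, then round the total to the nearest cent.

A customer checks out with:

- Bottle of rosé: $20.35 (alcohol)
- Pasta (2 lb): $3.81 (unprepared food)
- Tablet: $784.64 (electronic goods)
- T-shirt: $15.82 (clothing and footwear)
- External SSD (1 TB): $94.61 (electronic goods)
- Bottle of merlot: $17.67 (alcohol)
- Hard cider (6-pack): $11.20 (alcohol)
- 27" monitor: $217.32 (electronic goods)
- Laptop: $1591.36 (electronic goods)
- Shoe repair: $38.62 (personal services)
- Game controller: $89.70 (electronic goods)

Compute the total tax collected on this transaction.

$274.36

Bottle of rosé $20.35: alcohol → 11.25% → $2.289375
Pasta (2 lb) $3.81: unprepared food → 8.25% → $0.314325
Tablet $784.64: electronic goods → 7.5% + 2.5% surcharge = 10% → $78.464
T-shirt $15.82: clothing and footwear → 5% → $0.791
External SSD (1 TB) $94.61: electronic goods → 7.5% → $7.09575
Bottle of merlot $17.67: alcohol → 11.25% → $1.987875
Hard cider (6-pack) $11.20: alcohol → 11.25% → $1.26
27" monitor $217.32: electronic goods → 7.5% → $16.299
Laptop $1591.36: electronic goods → 7.5% + 2.5% surcharge = 10% → $159.136
Shoe repair $38.62: personal services → 0% → $0.00
Game controller $89.70: electronic goods → 7.5% → $6.7275
Unrounded tax sum = $274.364825 → $274.36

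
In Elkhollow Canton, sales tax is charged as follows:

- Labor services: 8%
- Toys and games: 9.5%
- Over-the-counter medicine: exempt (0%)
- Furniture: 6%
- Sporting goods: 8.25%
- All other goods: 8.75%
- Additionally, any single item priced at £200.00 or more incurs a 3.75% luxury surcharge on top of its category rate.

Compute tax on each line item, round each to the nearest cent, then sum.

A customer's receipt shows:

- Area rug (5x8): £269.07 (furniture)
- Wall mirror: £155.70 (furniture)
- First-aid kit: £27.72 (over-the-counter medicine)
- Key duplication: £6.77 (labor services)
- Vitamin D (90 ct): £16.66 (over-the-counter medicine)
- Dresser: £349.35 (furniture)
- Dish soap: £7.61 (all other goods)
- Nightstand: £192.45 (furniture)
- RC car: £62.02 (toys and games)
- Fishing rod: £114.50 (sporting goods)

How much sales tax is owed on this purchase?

Area rug (5x8) £269.07: furniture → 6% + 3.75% surcharge = 9.75% → £26.23
Wall mirror £155.70: furniture → 6% → £9.34
First-aid kit £27.72: over-the-counter medicine → 0% → £0.00
Key duplication £6.77: labor services → 8% → £0.54
Vitamin D (90 ct) £16.66: over-the-counter medicine → 0% → £0.00
Dresser £349.35: furniture → 6% + 3.75% surcharge = 9.75% → £34.06
Dish soap £7.61: all other goods → 8.75% → £0.67
Nightstand £192.45: furniture → 6% → £11.55
RC car £62.02: toys and games → 9.5% → £5.89
Fishing rod £114.50: sporting goods → 8.25% → £9.45
Total tax = £26.23 + £9.34 + £0.54 + £34.06 + £0.67 + £11.55 + £5.89 + £9.45 = £97.73

£97.73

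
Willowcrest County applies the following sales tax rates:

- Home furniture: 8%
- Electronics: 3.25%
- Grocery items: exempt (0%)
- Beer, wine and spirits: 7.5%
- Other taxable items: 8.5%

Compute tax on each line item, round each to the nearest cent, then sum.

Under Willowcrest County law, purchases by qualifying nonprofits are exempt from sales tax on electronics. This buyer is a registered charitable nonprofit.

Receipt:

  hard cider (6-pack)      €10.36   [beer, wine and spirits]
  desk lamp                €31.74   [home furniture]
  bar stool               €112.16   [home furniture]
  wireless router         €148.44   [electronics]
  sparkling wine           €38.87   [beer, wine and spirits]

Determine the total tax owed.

€15.21

Hard cider (6-pack) €10.36: beer, wine and spirits → 7.5% → €0.78
Desk lamp €31.74: home furniture → 8% → €2.54
Bar stool €112.16: home furniture → 8% → €8.97
Wireless router €148.44: electronics, buyer-exempt → 0% → €0.00
Sparkling wine €38.87: beer, wine and spirits → 7.5% → €2.92
Total tax = €0.78 + €2.54 + €8.97 + €2.92 = €15.21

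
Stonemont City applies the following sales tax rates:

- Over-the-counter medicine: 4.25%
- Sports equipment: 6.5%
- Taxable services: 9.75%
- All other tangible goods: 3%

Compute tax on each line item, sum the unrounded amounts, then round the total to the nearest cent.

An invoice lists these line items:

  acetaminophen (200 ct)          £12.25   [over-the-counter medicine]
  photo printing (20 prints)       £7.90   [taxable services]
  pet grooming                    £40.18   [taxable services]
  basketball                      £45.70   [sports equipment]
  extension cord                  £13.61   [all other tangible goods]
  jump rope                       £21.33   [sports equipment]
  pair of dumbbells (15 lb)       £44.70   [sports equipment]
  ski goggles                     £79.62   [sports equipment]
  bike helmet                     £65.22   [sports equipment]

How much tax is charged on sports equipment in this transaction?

£16.68

Basketball £45.70: sports equipment → 6.5% → £2.9705
Jump rope £21.33: sports equipment → 6.5% → £1.38645
Pair of dumbbells (15 lb) £44.70: sports equipment → 6.5% → £2.9055
Ski goggles £79.62: sports equipment → 6.5% → £5.1753
Bike helmet £65.22: sports equipment → 6.5% → £4.2393
Tax on sports equipment: unrounded sum = £16.67705 → £16.68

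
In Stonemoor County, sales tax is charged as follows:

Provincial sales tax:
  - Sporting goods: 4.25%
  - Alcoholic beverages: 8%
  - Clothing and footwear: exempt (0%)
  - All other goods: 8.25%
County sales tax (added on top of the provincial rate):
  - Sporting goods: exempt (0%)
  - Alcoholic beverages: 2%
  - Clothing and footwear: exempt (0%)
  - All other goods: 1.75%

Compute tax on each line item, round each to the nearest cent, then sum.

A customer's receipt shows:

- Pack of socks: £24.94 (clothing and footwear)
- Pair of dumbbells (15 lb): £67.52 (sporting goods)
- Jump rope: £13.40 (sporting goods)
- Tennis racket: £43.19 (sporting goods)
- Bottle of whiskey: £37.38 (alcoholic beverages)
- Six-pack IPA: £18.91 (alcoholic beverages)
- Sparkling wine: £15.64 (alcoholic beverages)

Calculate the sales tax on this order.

£12.47

Pack of socks £24.94: clothing and footwear → 0% + 0% county = 0% → £0.00
Pair of dumbbells (15 lb) £67.52: sporting goods → 4.25% + 0% county = 4.25% → £2.87
Jump rope £13.40: sporting goods → 4.25% + 0% county = 4.25% → £0.57
Tennis racket £43.19: sporting goods → 4.25% + 0% county = 4.25% → £1.84
Bottle of whiskey £37.38: alcoholic beverages → 8% + 2% county = 10% → £3.74
Six-pack IPA £18.91: alcoholic beverages → 8% + 2% county = 10% → £1.89
Sparkling wine £15.64: alcoholic beverages → 8% + 2% county = 10% → £1.56
Total tax = £2.87 + £0.57 + £1.84 + £3.74 + £1.89 + £1.56 = £12.47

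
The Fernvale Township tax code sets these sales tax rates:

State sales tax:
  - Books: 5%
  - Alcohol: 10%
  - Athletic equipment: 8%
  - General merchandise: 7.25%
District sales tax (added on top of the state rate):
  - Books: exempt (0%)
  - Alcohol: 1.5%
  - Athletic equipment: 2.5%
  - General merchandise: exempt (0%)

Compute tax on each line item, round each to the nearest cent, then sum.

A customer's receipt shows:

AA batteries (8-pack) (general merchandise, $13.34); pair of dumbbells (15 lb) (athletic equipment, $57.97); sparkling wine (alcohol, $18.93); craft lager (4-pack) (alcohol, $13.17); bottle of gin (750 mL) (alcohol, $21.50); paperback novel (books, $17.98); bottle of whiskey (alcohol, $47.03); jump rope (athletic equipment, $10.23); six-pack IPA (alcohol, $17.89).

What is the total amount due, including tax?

$240.70

AA batteries (8-pack) $13.34: general merchandise → 7.25% + 0% district = 7.25% → $0.97
Pair of dumbbells (15 lb) $57.97: athletic equipment → 8% + 2.5% district = 10.5% → $6.09
Sparkling wine $18.93: alcohol → 10% + 1.5% district = 11.5% → $2.18
Craft lager (4-pack) $13.17: alcohol → 10% + 1.5% district = 11.5% → $1.51
Bottle of gin (750 mL) $21.50: alcohol → 10% + 1.5% district = 11.5% → $2.47
Paperback novel $17.98: books → 5% + 0% district = 5% → $0.90
Bottle of whiskey $47.03: alcohol → 10% + 1.5% district = 11.5% → $5.41
Jump rope $10.23: athletic equipment → 8% + 2.5% district = 10.5% → $1.07
Six-pack IPA $17.89: alcohol → 10% + 1.5% district = 11.5% → $2.06
Subtotal = $218.04; tax = $22.66; total due = $240.70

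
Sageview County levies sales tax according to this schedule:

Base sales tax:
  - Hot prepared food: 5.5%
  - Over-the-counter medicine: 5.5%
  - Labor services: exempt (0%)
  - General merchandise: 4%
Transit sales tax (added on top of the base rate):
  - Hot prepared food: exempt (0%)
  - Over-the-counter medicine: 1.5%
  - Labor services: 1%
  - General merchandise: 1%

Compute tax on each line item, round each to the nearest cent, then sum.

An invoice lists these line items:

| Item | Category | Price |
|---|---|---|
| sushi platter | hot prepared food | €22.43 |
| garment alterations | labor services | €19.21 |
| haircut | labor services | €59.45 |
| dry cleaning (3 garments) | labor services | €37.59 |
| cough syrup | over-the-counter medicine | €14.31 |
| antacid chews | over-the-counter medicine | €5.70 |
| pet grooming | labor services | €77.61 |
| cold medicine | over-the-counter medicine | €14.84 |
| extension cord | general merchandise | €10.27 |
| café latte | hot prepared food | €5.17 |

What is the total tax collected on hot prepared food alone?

€1.51

Sushi platter €22.43: hot prepared food → 5.5% + 0% transit = 5.5% → €1.23
Café latte €5.17: hot prepared food → 5.5% + 0% transit = 5.5% → €0.28
Tax on hot prepared food = €1.23 + €0.28 = €1.51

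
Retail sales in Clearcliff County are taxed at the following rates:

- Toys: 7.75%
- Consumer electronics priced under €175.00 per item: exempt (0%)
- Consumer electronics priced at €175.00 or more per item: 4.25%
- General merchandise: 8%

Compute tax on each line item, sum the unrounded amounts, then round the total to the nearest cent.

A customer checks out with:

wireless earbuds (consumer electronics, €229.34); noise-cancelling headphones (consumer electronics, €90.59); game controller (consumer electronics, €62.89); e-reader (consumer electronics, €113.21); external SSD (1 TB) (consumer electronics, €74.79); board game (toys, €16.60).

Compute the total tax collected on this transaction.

Wireless earbuds €229.34: consumer electronics, €175.00 or more → 4.25% → €9.74695
Noise-cancelling headphones €90.59: consumer electronics, under €175.00 → 0% → €0.00
Game controller €62.89: consumer electronics, under €175.00 → 0% → €0.00
E-reader €113.21: consumer electronics, under €175.00 → 0% → €0.00
External SSD (1 TB) €74.79: consumer electronics, under €175.00 → 0% → €0.00
Board game €16.60: toys → 7.75% → €1.2865
Unrounded tax sum = €11.03345 → €11.03

€11.03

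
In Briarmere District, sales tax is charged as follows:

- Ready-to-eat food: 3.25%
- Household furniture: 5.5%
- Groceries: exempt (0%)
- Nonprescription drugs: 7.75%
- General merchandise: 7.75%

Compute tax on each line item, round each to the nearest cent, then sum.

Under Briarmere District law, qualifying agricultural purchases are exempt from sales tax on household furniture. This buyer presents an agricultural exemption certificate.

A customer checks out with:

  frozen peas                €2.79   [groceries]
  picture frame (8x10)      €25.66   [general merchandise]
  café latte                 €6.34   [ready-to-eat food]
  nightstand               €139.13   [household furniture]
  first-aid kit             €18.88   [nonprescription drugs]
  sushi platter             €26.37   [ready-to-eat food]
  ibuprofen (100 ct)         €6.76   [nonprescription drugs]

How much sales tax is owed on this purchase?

€5.04

Frozen peas €2.79: groceries → 0% → €0.00
Picture frame (8x10) €25.66: general merchandise → 7.75% → €1.99
Café latte €6.34: ready-to-eat food → 3.25% → €0.21
Nightstand €139.13: household furniture, buyer-exempt → 0% → €0.00
First-aid kit €18.88: nonprescription drugs → 7.75% → €1.46
Sushi platter €26.37: ready-to-eat food → 3.25% → €0.86
Ibuprofen (100 ct) €6.76: nonprescription drugs → 7.75% → €0.52
Total tax = €1.99 + €0.21 + €1.46 + €0.86 + €0.52 = €5.04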